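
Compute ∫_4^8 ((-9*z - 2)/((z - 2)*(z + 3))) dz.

Factor the denominator: z**2 + z - 6 = (z + 3)(z - 2).
Partial fractions: (-9*z - 2)/((z - 2)*(z + 3)) = -5/(z + 3) - 4/(z - 2).
An antiderivative is F(z) = -4*log(z - 2) - 5*log(z + 3).
Then F(8) - F(4) = (-5*log(11) - 4*log(3) - 4*log(2)) - (-5*log(7) - 4*log(2)) = -5*log(11) - 4*log(3) + 5*log(7).

-5*log(11) - 4*log(3) + 5*log(7)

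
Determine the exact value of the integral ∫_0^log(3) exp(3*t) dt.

Let u = exp(t), so du = exp(t) dt. When t = 0, u = 1; when t = log(3), u = 3.
The integral becomes ∫ u**2 du from 1 to 3, with antiderivative u**3/3.
Back in t: F(t) = exp(3*t)/3.
Then F(log(3)) - F(0) = (9) - (1/3) = 26/3.

26/3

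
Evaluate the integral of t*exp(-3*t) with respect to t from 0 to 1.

Integrate by parts once (u = t, dv = exp(-3*t) dt).
An antiderivative is F(t) = (-3*t - 1)*exp(-3*t)/9.
Then F(1) - F(0) = (-4*exp(-3)/9) - (-1/9) = (-4 + exp(3))*exp(-3)/9.

(-4 + exp(3))*exp(-3)/9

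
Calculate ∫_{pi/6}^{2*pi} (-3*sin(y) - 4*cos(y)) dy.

An antiderivative is F(y) = -4*sin(y) + 3*cos(y).
Then F(2*pi) - F(pi/6) = (3) - (-2 + 3*sqrt(3)/2) = 5 - 3*sqrt(3)/2.

5 - 3*sqrt(3)/2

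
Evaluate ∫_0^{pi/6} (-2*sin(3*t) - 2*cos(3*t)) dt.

-4/3

An antiderivative is F(t) = -2*sin(3*t)/3 + 2*cos(3*t)/3.
Then F(pi/6) - F(0) = (-2/3) - (2/3) = -4/3.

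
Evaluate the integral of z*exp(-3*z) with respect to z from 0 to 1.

Integrate by parts once (u = z, dv = exp(-3*z) dz).
An antiderivative is F(z) = (-3*z - 1)*exp(-3*z)/9.
Then F(1) - F(0) = (-4*exp(-3)/9) - (-1/9) = (-4 + exp(3))*exp(-3)/9.

(-4 + exp(3))*exp(-3)/9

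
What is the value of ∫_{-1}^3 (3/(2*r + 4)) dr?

An antiderivative is F(r) = 3*log(2*r + 4)/2.
Then F(3) - F(-1) = (3*log(10)/2) - (3*log(2)/2) = 3*log(5)/2.

3*log(5)/2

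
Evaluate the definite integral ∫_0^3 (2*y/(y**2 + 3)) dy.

log(4)

Let u = y**2 + 3, so du = 2*y dy. When y = 0, u = 3; when y = 3, u = 12.
The integral becomes ∫ 1/u du from 3 to 12, with antiderivative log(u).
Back in y: F(y) = log(y**2 + 3).
Then F(3) - F(0) = (log(12)) - (log(3)) = log(4).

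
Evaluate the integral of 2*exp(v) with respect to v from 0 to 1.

-2 + 2*E

An antiderivative is F(v) = 2*exp(v).
Then F(1) - F(0) = (2*E) - (2) = -2 + 2*E.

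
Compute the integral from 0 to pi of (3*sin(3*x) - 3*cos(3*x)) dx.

2

An antiderivative is F(x) = -sin(3*x) - cos(3*x).
Then F(pi) - F(0) = (1) - (-1) = 2.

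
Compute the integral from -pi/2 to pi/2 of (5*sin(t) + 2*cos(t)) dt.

4

An antiderivative is F(t) = 2*sin(t) - 5*cos(t).
Then F(pi/2) - F(-pi/2) = (2) - (-2) = 4.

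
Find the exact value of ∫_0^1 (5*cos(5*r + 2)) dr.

-sin(2) + sin(7)

Let u = 5*r + 2, so du = 5 dr. When r = 0, u = 2; when r = 1, u = 7.
The integral becomes ∫ cos(u) du from 2 to 7, with antiderivative sin(u).
Back in r: F(r) = sin(5*r + 2).
Then F(1) - F(0) = (sin(7)) - (sin(2)) = -sin(2) + sin(7).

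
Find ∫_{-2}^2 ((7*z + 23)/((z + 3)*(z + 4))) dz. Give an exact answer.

2*log(5) + 5*log(3)

Factor the denominator: z**2 + 7*z + 12 = (z + 4)(z + 3).
Partial fractions: (7*z + 23)/((z + 3)*(z + 4)) = 5/(z + 4) + 2/(z + 3).
An antiderivative is F(z) = 2*log(z + 3) + 5*log(z + 4).
Then F(2) - F(-2) = (2*log(5) + 5*log(2) + 5*log(3)) - (log(32)) = 2*log(5) + 5*log(3).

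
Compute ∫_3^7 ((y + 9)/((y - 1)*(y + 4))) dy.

log(63/11)

Factor the denominator: y**2 + 3*y - 4 = (y + 4)(y - 1).
Partial fractions: (y + 9)/((y - 1)*(y + 4)) = -1/(y + 4) + 2/(y - 1).
An antiderivative is F(y) = 2*log(y - 1) - log(y + 4).
Then F(7) - F(3) = (log(36/11)) - (log(4/7)) = log(63/11).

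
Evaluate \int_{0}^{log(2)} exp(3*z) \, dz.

7/3

Let u = exp(z), so du = exp(z) dz. When z = 0, u = 1; when z = log(2), u = 2.
The integral becomes ∫ u**2 du from 1 to 2, with antiderivative u**3/3.
Back in z: F(z) = exp(3*z)/3.
Then F(log(2)) - F(0) = (8/3) - (1/3) = 7/3.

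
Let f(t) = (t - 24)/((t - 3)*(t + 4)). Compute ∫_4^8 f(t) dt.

Factor the denominator: t**2 + t - 12 = (t + 4)(t - 3).
Partial fractions: (t - 24)/((t - 3)*(t + 4)) = 4/(t + 4) - 3/(t - 3).
An antiderivative is F(t) = -3*log(t - 3) + 4*log(t + 4).
Then F(8) - F(4) = (-3*log(5) + 4*log(3) + 8*log(2)) - (12*log(2)) = -3*log(5) - 4*log(2) + 4*log(3).

-3*log(5) - 4*log(2) + 4*log(3)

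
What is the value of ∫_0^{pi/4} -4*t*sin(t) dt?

Integrate by parts once (u = t, dv = -4*sin(t) dt).
An antiderivative is F(t) = 4*t*cos(t) - 4*sin(t).
Then F(pi/4) - F(0) = (sqrt(2)*(-4 + pi)/2) - (0) = sqrt(2)*(-4 + pi)/2.

sqrt(2)*(-4 + pi)/2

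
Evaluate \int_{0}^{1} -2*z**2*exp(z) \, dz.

4 - 2*E

Integrate by parts twice (u = z^2, dv = -2*exp(z) dz).
An antiderivative is F(z) = (-2*z**2 + 4*z - 4)*exp(z).
Then F(1) - F(0) = (-2*E) - (-4) = 4 - 2*E.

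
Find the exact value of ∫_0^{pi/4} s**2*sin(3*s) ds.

Integrate by parts twice (u = s^2, dv = sin(3*s) ds).
An antiderivative is F(s) = -s**2*cos(3*s)/3 + 2*s*sin(3*s)/9 + 2*cos(3*s)/27.
Then F(pi/4) - F(0) = (sqrt(2)*(-32 + 24*pi + 9*pi**2)/864) - (2/27) = -2/27 - sqrt(2)/27 + sqrt(2)*pi/36 + sqrt(2)*pi**2/96.

-2/27 - sqrt(2)/27 + sqrt(2)*pi/36 + sqrt(2)*pi**2/96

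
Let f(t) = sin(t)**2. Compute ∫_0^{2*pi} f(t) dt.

pi

Use the identity sin^2(t) = (1 - cos(2*t))/2.
An antiderivative is F(t) = t/2 - sin(2*t)/4.
Then F(2*pi) - F(0) = (pi) - (0) = pi.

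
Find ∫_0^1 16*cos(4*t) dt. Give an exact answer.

Let u = 4*t, so du = 4 dt. When t = 0, u = 0; when t = 1, u = 4.
The integral becomes 4·∫ cos(u) du from 0 to 4, with antiderivative 4*sin(u).
Back in t: F(t) = 4*sin(4*t).
Then F(1) - F(0) = (4*sin(4)) - (0) = 4*sin(4).

4*sin(4)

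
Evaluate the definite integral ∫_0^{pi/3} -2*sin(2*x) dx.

An antiderivative is F(x) = cos(2*x).
Then F(pi/3) - F(0) = (-1/2) - (1) = -3/2.

-3/2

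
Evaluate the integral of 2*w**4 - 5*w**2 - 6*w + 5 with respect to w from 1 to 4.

1371/5

By the power rule, an antiderivative is F(w) = 2*w**5/5 - 5*w**3/3 - 3*w**2 + 5*w.
Then F(4) - F(1) = (4124/15) - (11/15) = 1371/5.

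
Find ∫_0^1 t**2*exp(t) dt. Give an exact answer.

-2 + E

Integrate by parts twice (u = t^2, dv = exp(t) dt).
An antiderivative is F(t) = (t**2 - 2*t + 2)*exp(t).
Then F(1) - F(0) = (E) - (2) = -2 + E.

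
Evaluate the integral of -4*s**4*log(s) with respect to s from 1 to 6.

Integrate by parts once (u = ln s, dv = -4*s**4 ds).
An antiderivative is F(s) = -4*s**5*(5*log(s) - 1)/25.
Then F(6) - F(1) = (31104/25 - 31104*log(6)/5) - (4/25) = 1244 - 31104*log(6)/5.

1244 - 31104*log(6)/5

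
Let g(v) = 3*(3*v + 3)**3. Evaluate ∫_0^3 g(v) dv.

20655/4

Let u = 3*v + 3, so du = 3 dv. When v = 0, u = 3; when v = 3, u = 12.
The integral becomes ∫ u**3 du from 3 to 12, with antiderivative u**4/4.
Back in v: F(v) = (3*v + 3)**4/4.
Then F(3) - F(0) = (5184) - (81/4) = 20655/4.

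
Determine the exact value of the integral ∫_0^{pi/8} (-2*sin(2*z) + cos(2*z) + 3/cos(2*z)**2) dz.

An antiderivative is F(z) = sin(2*z)/2 + cos(2*z) + 3*tan(2*z)/2.
Then F(pi/8) - F(0) = (3*sqrt(2)/4 + 3/2) - (1) = 1/2 + 3*sqrt(2)/4.

1/2 + 3*sqrt(2)/4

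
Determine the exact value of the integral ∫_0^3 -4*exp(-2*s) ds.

-2 + 2*exp(-6)

An antiderivative is F(s) = 2*exp(-2*s).
Then F(3) - F(0) = (2*exp(-6)) - (2) = -2 + 2*exp(-6).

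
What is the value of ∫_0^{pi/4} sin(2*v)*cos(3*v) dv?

-2/5 + 3*sqrt(2)/10

Use the identity sin(2*v)cos(3*v) = [sin(5*v) + sin(-v)]/2.
An antiderivative is F(v) = cos(v)/2 - cos(5*v)/10.
Then F(pi/4) - F(0) = (3*sqrt(2)/10) - (2/5) = -2/5 + 3*sqrt(2)/10.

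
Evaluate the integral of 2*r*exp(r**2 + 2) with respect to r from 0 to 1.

-exp(2) + exp(3)

Let u = r**2 + 2, so du = 2*r dr. When r = 0, u = 2; when r = 1, u = 3.
The integral becomes ∫ exp(u) du from 2 to 3, with antiderivative exp(u).
Back in r: F(r) = exp(r**2 + 2).
Then F(1) - F(0) = (exp(3)) - (exp(2)) = -exp(2) + exp(3).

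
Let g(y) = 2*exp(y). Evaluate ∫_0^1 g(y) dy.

-2 + 2*E

An antiderivative is F(y) = 2*exp(y).
Then F(1) - F(0) = (2*E) - (2) = -2 + 2*E.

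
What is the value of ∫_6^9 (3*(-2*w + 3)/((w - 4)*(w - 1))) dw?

-4*log(5) + 2*log(2)

Factor the denominator: w**2 - 5*w + 4 = (w - 1)(w - 4).
Partial fractions: 3*(-2*w + 3)/((w - 4)*(w - 1)) = -1/(w - 1) - 5/(w - 4).
An antiderivative is F(w) = -5*log(w - 4) - log(w - 1).
Then F(9) - F(6) = (-5*log(5) - 3*log(2)) - (-5*log(2) - log(5)) = -4*log(5) + 2*log(2).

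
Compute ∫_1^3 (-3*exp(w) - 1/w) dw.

An antiderivative is F(w) = -3*exp(w) - log(w).
Then F(3) - F(1) = (-3*exp(3) - log(3)) - (-3*exp(1)) = -3*exp(3) - log(3) + 3*exp(1).

-3*exp(3) - log(3) + 3*exp(1)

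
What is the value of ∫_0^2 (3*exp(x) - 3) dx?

-9 + 3*exp(2)

An antiderivative is F(x) = -3*x + 3*exp(x).
Then F(2) - F(0) = (-6 + 3*exp(2)) - (3) = -9 + 3*exp(2).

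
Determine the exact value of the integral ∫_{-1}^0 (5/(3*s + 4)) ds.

An antiderivative is F(s) = 5*log(3*s + 4)/3.
Then F(0) - F(-1) = (10*log(2)/3) - (0) = 10*log(2)/3.

10*log(2)/3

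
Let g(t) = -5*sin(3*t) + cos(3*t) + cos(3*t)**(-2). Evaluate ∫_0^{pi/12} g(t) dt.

An antiderivative is F(t) = sin(3*t)/3 + 5*cos(3*t)/3 + tan(3*t)/3.
Then F(pi/12) - F(0) = (1/3 + sqrt(2)) - (5/3) = -4/3 + sqrt(2).

-4/3 + sqrt(2)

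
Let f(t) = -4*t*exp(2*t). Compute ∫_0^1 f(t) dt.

Integrate by parts once (u = t, dv = -4*exp(2*t) dt).
An antiderivative is F(t) = (-2*t + 1)*exp(2*t).
Then F(1) - F(0) = (-exp(2)) - (1) = -exp(2) - 1.

-exp(2) - 1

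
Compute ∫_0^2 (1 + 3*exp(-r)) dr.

5 - 3*exp(-2)

An antiderivative is F(r) = r - 3*exp(-r).
Then F(2) - F(0) = (2 - 3*exp(-2)) - (-3) = 5 - 3*exp(-2).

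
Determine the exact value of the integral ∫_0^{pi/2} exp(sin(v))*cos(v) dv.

-1 + E

Let u = sin(v), so du = cos(v) dv. When v = 0, u = 0; when v = pi/2, u = 1.
The integral becomes ∫ exp(u) du from 0 to 1, with antiderivative exp(u).
Back in v: F(v) = exp(sin(v)).
Then F(pi/2) - F(0) = (E) - (1) = -1 + E.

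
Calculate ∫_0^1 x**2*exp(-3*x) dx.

Integrate by parts twice (u = x^2, dv = exp(-3*x) dx).
An antiderivative is F(x) = (-9*x**2 - 6*x - 2)*exp(-3*x)/27.
Then F(1) - F(0) = (-17*exp(-3)/27) - (-2/27) = 2/27 - 17*exp(-3)/27.

2/27 - 17*exp(-3)/27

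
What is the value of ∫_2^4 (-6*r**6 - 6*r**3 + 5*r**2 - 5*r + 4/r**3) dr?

-2390641/168

By the power rule, an antiderivative is F(r) = -6*r**7/7 - 3*r**4/2 + 5*r**3/3 - 5*r**2/2 - 2/r**2.
Then F(4) - F(2) = (-2412629/168) - (-5497/42) = -2390641/168.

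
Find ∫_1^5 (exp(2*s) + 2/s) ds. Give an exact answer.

-exp(2)/2 + log(25) + exp(10)/2

An antiderivative is F(s) = exp(2*s)/2 + 2*log(s).
Then F(5) - F(1) = (log(25) + exp(10)/2) - (exp(2)/2) = -exp(2)/2 + log(25) + exp(10)/2.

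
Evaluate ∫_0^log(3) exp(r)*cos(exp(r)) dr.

Let u = exp(r), so du = exp(r) dr. When r = 0, u = 1; when r = log(3), u = 3.
The integral becomes ∫ cos(u) du from 1 to 3, with antiderivative sin(u).
Back in r: F(r) = sin(exp(r)).
Then F(log(3)) - F(0) = (sin(3)) - (sin(1)) = -sin(1) + sin(3).

-sin(1) + sin(3)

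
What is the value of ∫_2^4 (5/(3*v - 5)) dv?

An antiderivative is F(v) = 5*log(3*v - 5)/3.
Then F(4) - F(2) = (5*log(7)/3) - (0) = 5*log(7)/3.

5*log(7)/3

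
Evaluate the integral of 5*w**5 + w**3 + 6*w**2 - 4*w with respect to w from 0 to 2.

By the power rule, an antiderivative is F(w) = 5*w**6/6 + w**4/4 + 2*w**3 - 2*w**2.
Then F(2) - F(0) = (196/3) - (0) = 196/3.

196/3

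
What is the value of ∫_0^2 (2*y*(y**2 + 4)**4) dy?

31744/5

Let u = y**2 + 4, so du = 2*y dy. When y = 0, u = 4; when y = 2, u = 8.
The integral becomes ∫ u**4 du from 4 to 8, with antiderivative u**5/5.
Back in y: F(y) = (y**2 + 4)**5/5.
Then F(2) - F(0) = (32768/5) - (1024/5) = 31744/5.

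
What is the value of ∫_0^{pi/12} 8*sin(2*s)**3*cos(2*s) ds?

Let u = sin(2*s), so du = 2*cos(2*s) ds. When s = 0, u = 0; when s = pi/12, u = 1/2.
The integral becomes 4·∫ u**3 du from 0 to 1/2, with antiderivative u**4.
Back in s: F(s) = sin(2*s)**4.
Then F(pi/12) - F(0) = (1/16) - (0) = 1/16.

1/16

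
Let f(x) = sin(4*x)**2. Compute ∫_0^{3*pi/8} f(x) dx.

3*pi/16

Use the identity sin^2(4*x) = (1 - cos(8*x))/2.
An antiderivative is F(x) = x/2 - sin(8*x)/16.
Then F(3*pi/8) - F(0) = (3*pi/16) - (0) = 3*pi/16.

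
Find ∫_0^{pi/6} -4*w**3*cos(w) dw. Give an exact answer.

Integrate by parts 3 times (u = w^3, dv = -4*cos(w) dw).
An antiderivative is F(w) = -4*w**3*sin(w) - 12*w**2*cos(w) + 24*w*sin(w) + 24*cos(w).
Then F(pi/6) - F(0) = (-sqrt(3)*pi**2/6 - pi**3/108 + 2*pi + 12*sqrt(3)) - (24) = -24 - sqrt(3)*pi**2/6 - pi**3/108 + 2*pi + 12*sqrt(3).

-24 - sqrt(3)*pi**2/6 - pi**3/108 + 2*pi + 12*sqrt(3)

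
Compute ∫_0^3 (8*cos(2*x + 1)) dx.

-4*sin(1) + 4*sin(7)

Let u = 2*x + 1, so du = 2 dx. When x = 0, u = 1; when x = 3, u = 7.
The integral becomes 4·∫ cos(u) du from 1 to 7, with antiderivative 4*sin(u).
Back in x: F(x) = 4*sin(2*x + 1).
Then F(3) - F(0) = (4*sin(7)) - (4*sin(1)) = -4*sin(1) + 4*sin(7).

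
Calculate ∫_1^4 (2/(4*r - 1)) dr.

log(5)/2

An antiderivative is F(r) = log(4*r - 1)/2.
Then F(4) - F(1) = (log(15)/2) - (log(3)/2) = log(5)/2.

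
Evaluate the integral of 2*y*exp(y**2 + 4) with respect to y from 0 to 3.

-exp(4) + exp(13)

Let u = y**2 + 4, so du = 2*y dy. When y = 0, u = 4; when y = 3, u = 13.
The integral becomes ∫ exp(u) du from 4 to 13, with antiderivative exp(u).
Back in y: F(y) = exp(y**2 + 4).
Then F(3) - F(0) = (exp(13)) - (exp(4)) = -exp(4) + exp(13).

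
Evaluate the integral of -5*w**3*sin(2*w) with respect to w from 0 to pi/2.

Integrate by parts 3 times (u = w^3, dv = -5*sin(2*w) dw).
An antiderivative is F(w) = 5*w**3*cos(2*w)/2 - 15*w**2*sin(2*w)/4 - 15*w*cos(2*w)/4 + 15*sin(2*w)/8.
Then F(pi/2) - F(0) = (5*pi*(6 - pi**2)/16) - (0) = 5*pi*(6 - pi**2)/16.

5*pi*(6 - pi**2)/16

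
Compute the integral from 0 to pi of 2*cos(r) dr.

0

An antiderivative is F(r) = 2*sin(r).
Then F(pi) - F(0) = (0) - (0) = 0.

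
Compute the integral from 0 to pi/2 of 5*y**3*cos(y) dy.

Integrate by parts 3 times (u = y^3, dv = 5*cos(y) dy).
An antiderivative is F(y) = 5*y**3*sin(y) + 15*y**2*cos(y) - 30*y*sin(y) - 30*cos(y).
Then F(pi/2) - F(0) = (5*pi*(-24 + pi**2)/8) - (-30) = -15*pi + 5*pi**3/8 + 30.

-15*pi + 5*pi**3/8 + 30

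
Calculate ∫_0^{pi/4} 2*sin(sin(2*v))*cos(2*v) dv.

Let u = sin(2*v), so du = 2*cos(2*v) dv. When v = 0, u = 0; when v = pi/4, u = 1.
The integral becomes ∫ sin(u) du from 0 to 1, with antiderivative -cos(u).
Back in v: F(v) = -cos(sin(2*v)).
Then F(pi/4) - F(0) = (-cos(1)) - (-1) = 1 - cos(1).

1 - cos(1)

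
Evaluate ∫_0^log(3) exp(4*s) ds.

20

Let u = exp(s), so du = exp(s) ds. When s = 0, u = 1; when s = log(3), u = 3.
The integral becomes ∫ u**3 du from 1 to 3, with antiderivative u**4/4.
Back in s: F(s) = exp(4*s)/4.
Then F(log(3)) - F(0) = (81/4) - (1/4) = 20.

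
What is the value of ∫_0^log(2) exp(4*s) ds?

Let u = exp(s), so du = exp(s) ds. When s = 0, u = 1; when s = log(2), u = 2.
The integral becomes ∫ u**3 du from 1 to 2, with antiderivative u**4/4.
Back in s: F(s) = exp(4*s)/4.
Then F(log(2)) - F(0) = (4) - (1/4) = 15/4.

15/4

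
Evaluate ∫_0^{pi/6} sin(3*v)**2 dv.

pi/12

Use the identity sin^2(3*v) = (1 - cos(6*v))/2.
An antiderivative is F(v) = v/2 - sin(6*v)/12.
Then F(pi/6) - F(0) = (pi/12) - (0) = pi/12.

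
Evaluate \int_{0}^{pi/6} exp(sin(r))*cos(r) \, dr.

Let u = sin(r), so du = cos(r) dr. When r = 0, u = 0; when r = pi/6, u = 1/2.
The integral becomes ∫ exp(u) du from 0 to 1/2, with antiderivative exp(u).
Back in r: F(r) = exp(sin(r)).
Then F(pi/6) - F(0) = (exp(1/2)) - (1) = -1 + exp(1/2).

-1 + exp(1/2)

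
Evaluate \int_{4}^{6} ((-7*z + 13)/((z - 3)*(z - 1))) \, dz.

-3*log(5) - log(3)

Factor the denominator: z**2 - 4*z + 3 = (z - 1)(z - 3).
Partial fractions: (-7*z + 13)/((z - 3)*(z - 1)) = -3/(z - 1) - 4/(z - 3).
An antiderivative is F(z) = -4*log(z - 3) - 3*log(z - 1).
Then F(6) - F(4) = (-3*log(5) - 4*log(3)) - (-log(27)) = -3*log(5) - log(3).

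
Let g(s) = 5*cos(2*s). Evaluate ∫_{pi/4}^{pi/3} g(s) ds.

An antiderivative is F(s) = 5*sin(2*s)/2.
Then F(pi/3) - F(pi/4) = (5*sqrt(3)/4) - (5/2) = -5/2 + 5*sqrt(3)/4.

-5/2 + 5*sqrt(3)/4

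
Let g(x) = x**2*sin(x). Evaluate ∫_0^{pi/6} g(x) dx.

-2 - sqrt(3)*pi**2/72 + pi/6 + sqrt(3)

Integrate by parts twice (u = x^2, dv = sin(x) dx).
An antiderivative is F(x) = -x**2*cos(x) + 2*x*sin(x) + 2*cos(x).
Then F(pi/6) - F(0) = (-sqrt(3)*pi**2/72 + pi/6 + sqrt(3)) - (2) = -2 - sqrt(3)*pi**2/72 + pi/6 + sqrt(3).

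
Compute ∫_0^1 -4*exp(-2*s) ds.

An antiderivative is F(s) = 2*exp(-2*s).
Then F(1) - F(0) = (2*exp(-2)) - (2) = -2 + 2*exp(-2).

-2 + 2*exp(-2)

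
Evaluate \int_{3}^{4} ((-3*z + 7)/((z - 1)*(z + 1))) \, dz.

-5*log(5) + 2*log(3) + 8*log(2)

Factor the denominator: z**2 - 1 = (z + 1)(z - 1).
Partial fractions: (-3*z + 7)/((z - 1)*(z + 1)) = -5/(z + 1) + 2/(z - 1).
An antiderivative is F(z) = 2*log(z - 1) - 5*log(z + 1).
Then F(4) - F(3) = (-5*log(5) + 2*log(3)) - (-8*log(2)) = -5*log(5) + 2*log(3) + 8*log(2).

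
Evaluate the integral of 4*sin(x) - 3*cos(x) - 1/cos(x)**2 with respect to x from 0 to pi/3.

An antiderivative is F(x) = -3*sin(x) - 4*cos(x) - tan(x).
Then F(pi/3) - F(0) = (-5*sqrt(3)/2 - 2) - (-4) = 2 - 5*sqrt(3)/2.

2 - 5*sqrt(3)/2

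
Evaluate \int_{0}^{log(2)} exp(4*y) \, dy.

15/4

Let u = exp(y), so du = exp(y) dy. When y = 0, u = 1; when y = log(2), u = 2.
The integral becomes ∫ u**3 du from 1 to 2, with antiderivative u**4/4.
Back in y: F(y) = exp(4*y)/4.
Then F(log(2)) - F(0) = (4) - (1/4) = 15/4.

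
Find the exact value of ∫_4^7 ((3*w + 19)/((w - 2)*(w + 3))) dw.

Factor the denominator: w**2 + w - 6 = (w + 3)(w - 2).
Partial fractions: (3*w + 19)/((w - 2)*(w + 3)) = -2/(w + 3) + 5/(w - 2).
An antiderivative is F(w) = 5*log(w - 2) - 2*log(w + 3).
Then F(7) - F(4) = (-2*log(2) + 3*log(5)) - (log(32/49)) = -7*log(2) + 2*log(7) + 3*log(5).

-7*log(2) + 2*log(7) + 3*log(5)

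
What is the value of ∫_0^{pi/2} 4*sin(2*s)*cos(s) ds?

8/3

Use the identity sin(2*s)cos(s) = [sin(3*s) + sin(s)]/2.
An antiderivative is F(s) = -2*cos(s) - 2*cos(3*s)/3.
Then F(pi/2) - F(0) = (0) - (-8/3) = 8/3.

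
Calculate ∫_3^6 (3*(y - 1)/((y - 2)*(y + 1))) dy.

log(49/4)

Factor the denominator: y**2 - y - 2 = (y + 1)(y - 2).
Partial fractions: 3*(y - 1)/((y - 2)*(y + 1)) = 2/(y + 1) + 1/(y - 2).
An antiderivative is F(y) = log(y - 2) + 2*log(y + 1).
Then F(6) - F(3) = (2*log(2) + 2*log(7)) - (log(16)) = log(49/4).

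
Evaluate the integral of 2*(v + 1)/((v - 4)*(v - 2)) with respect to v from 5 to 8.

Factor the denominator: v**2 - 6*v + 8 = (v - 2)(v - 4).
Partial fractions: 2*(v + 1)/((v - 4)*(v - 2)) = -3/(v - 2) + 5/(v - 4).
An antiderivative is F(v) = 5*log(v - 4) - 3*log(v - 2).
Then F(8) - F(5) = (-3*log(3) + 7*log(2)) - (-log(27)) = 7*log(2).

7*log(2)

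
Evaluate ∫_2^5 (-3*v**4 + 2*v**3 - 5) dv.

-15663/10

By the power rule, an antiderivative is F(v) = -3*v**5/5 + v**4/2 - 5*v.
Then F(5) - F(2) = (-3175/2) - (-106/5) = -15663/10.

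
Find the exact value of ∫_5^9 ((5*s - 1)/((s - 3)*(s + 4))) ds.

-4*log(3) + 3*log(13)

Factor the denominator: s**2 + s - 12 = (s + 4)(s - 3).
Partial fractions: (5*s - 1)/((s - 3)*(s + 4)) = 3/(s + 4) + 2/(s - 3).
An antiderivative is F(s) = 2*log(s - 3) + 3*log(s + 4).
Then F(9) - F(5) = (2*log(2) + 2*log(3) + 3*log(13)) - (2*log(2) + 6*log(3)) = -4*log(3) + 3*log(13).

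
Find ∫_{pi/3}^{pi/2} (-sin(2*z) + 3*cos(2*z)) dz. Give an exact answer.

-3*sqrt(3)/4 - 1/4

An antiderivative is F(z) = 3*sin(2*z)/2 + cos(2*z)/2.
Then F(pi/2) - F(pi/3) = (-1/2) - (-1/4 + 3*sqrt(3)/4) = -3*sqrt(3)/4 - 1/4.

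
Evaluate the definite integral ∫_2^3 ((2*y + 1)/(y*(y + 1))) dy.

log(2)

Factor the denominator: y**2 + y = (y + 1)y.
Partial fractions: (2*y + 1)/(y*(y + 1)) = 1/(y + 1) + 1/y.
An antiderivative is F(y) = log(y) + log(y + 1).
Then F(3) - F(2) = (log(12)) - (log(6)) = log(2).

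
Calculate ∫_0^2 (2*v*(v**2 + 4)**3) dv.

Let u = v**2 + 4, so du = 2*v dv. When v = 0, u = 4; when v = 2, u = 8.
The integral becomes ∫ u**3 du from 4 to 8, with antiderivative u**4/4.
Back in v: F(v) = (v**2 + 4)**4/4.
Then F(2) - F(0) = (1024) - (64) = 960.

960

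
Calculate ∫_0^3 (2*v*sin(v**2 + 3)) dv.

Let u = v**2 + 3, so du = 2*v dv. When v = 0, u = 3; when v = 3, u = 12.
The integral becomes ∫ sin(u) du from 3 to 12, with antiderivative -cos(u).
Back in v: F(v) = -cos(v**2 + 3).
Then F(3) - F(0) = (-cos(12)) - (-cos(3)) = cos(3) - cos(12).

cos(3) - cos(12)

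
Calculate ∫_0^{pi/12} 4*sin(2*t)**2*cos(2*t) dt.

Let u = sin(2*t), so du = 2*cos(2*t) dt. When t = 0, u = 0; when t = pi/12, u = 1/2.
The integral becomes 2·∫ u**2 du from 0 to 1/2, with antiderivative 2*u**3/3.
Back in t: F(t) = 2*sin(2*t)**3/3.
Then F(pi/12) - F(0) = (1/12) - (0) = 1/12.

1/12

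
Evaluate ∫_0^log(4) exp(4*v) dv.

Let u = exp(v), so du = exp(v) dv. When v = 0, u = 1; when v = log(4), u = 4.
The integral becomes ∫ u**3 du from 1 to 4, with antiderivative u**4/4.
Back in v: F(v) = exp(4*v)/4.
Then F(log(4)) - F(0) = (64) - (1/4) = 255/4.

255/4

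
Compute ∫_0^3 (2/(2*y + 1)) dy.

Let u = 2*y + 1, so du = 2 dy. When y = 0, u = 1; when y = 3, u = 7.
The integral becomes ∫ 1/u du from 1 to 7, with antiderivative log(u).
Back in y: F(y) = log(2*y + 1).
Then F(3) - F(0) = (log(7)) - (0) = log(7).

log(7)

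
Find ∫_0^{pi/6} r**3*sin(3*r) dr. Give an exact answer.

Integrate by parts 3 times (u = r^3, dv = sin(3*r) dr).
An antiderivative is F(r) = -r**3*cos(3*r)/3 + r**2*sin(3*r)/3 + 2*r*cos(3*r)/9 - 2*sin(3*r)/27.
Then F(pi/6) - F(0) = (-2/27 + pi**2/108) - (0) = -2/27 + pi**2/108.

-2/27 + pi**2/108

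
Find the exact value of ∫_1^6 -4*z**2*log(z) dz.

-288*log(3) - 288*log(2) + 860/9

Integrate by parts once (u = ln z, dv = -4*z**2 dz).
An antiderivative is F(z) = -4*z**3*(3*log(z) - 1)/9.
Then F(6) - F(1) = (-288*log(3) - 288*log(2) + 96) - (4/9) = -288*log(3) - 288*log(2) + 860/9.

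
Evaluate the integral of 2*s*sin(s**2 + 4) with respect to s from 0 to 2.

Let u = s**2 + 4, so du = 2*s ds. When s = 0, u = 4; when s = 2, u = 8.
The integral becomes ∫ sin(u) du from 4 to 8, with antiderivative -cos(u).
Back in s: F(s) = -cos(s**2 + 4).
Then F(2) - F(0) = (-cos(8)) - (-cos(4)) = cos(4) - cos(8).

cos(4) - cos(8)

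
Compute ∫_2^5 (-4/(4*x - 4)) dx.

An antiderivative is F(x) = -log(4*x - 4).
Then F(5) - F(2) = (-log(16)) - (-log(4)) = -log(4).

-log(4)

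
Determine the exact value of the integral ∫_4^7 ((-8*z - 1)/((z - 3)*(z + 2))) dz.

Factor the denominator: z**2 - z - 6 = (z + 2)(z - 3).
Partial fractions: (-8*z - 1)/((z - 3)*(z + 2)) = -3/(z + 2) - 5/(z - 3).
An antiderivative is F(z) = -5*log(z - 3) - 3*log(z + 2).
Then F(7) - F(4) = (-10*log(2) - 6*log(3)) - (-3*log(3) - 3*log(2)) = -7*log(2) - 3*log(3).

-7*log(2) - 3*log(3)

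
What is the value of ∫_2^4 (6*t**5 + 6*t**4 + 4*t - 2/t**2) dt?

By the power rule, an antiderivative is F(t) = t**6 + 6*t**5/5 + 2*t**2 + 2/t.
Then F(4) - F(2) = (53573/10) - (557/5) = 52459/10.

52459/10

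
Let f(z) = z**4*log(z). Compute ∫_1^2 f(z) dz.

Integrate by parts once (u = ln z, dv = z**4 dz).
An antiderivative is F(z) = z**5*(5*log(z) - 1)/25.
Then F(2) - F(1) = (-32/25 + 32*log(2)/5) - (-1/25) = -31/25 + 32*log(2)/5.

-31/25 + 32*log(2)/5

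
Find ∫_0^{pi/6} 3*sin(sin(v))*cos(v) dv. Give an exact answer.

Let u = sin(v), so du = cos(v) dv. When v = 0, u = 0; when v = pi/6, u = 1/2.
The integral becomes 3·∫ sin(u) du from 0 to 1/2, with antiderivative -3*cos(u).
Back in v: F(v) = -3*cos(sin(v)).
Then F(pi/6) - F(0) = (-3*cos(1/2)) - (-3) = 3 - 3*cos(1/2).

3 - 3*cos(1/2)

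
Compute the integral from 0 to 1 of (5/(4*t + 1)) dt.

5*log(5)/4

An antiderivative is F(t) = 5*log(4*t + 1)/4.
Then F(1) - F(0) = (5*log(5)/4) - (0) = 5*log(5)/4.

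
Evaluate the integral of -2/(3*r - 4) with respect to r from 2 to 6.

-2*log(7)/3

An antiderivative is F(r) = -2*log(3*r - 4)/3.
Then F(6) - F(2) = (-2*log(14)/3) - (-2*log(2)/3) = -2*log(7)/3.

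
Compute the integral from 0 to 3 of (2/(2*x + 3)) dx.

log(3)

Let u = 2*x + 3, so du = 2 dx. When x = 0, u = 3; when x = 3, u = 9.
The integral becomes ∫ 1/u du from 3 to 9, with antiderivative log(u).
Back in x: F(x) = log(2*x + 3).
Then F(3) - F(0) = (log(9)) - (log(3)) = log(3).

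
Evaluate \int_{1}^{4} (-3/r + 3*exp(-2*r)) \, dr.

-6*log(2) - 3*exp(-8)/2 + 3*exp(-2)/2

An antiderivative is F(r) = -3*log(r) - 3*exp(-2*r)/2.
Then F(4) - F(1) = (-6*log(2) - 3*exp(-8)/2) - (-3*exp(-2)/2) = -6*log(2) - 3*exp(-8)/2 + 3*exp(-2)/2.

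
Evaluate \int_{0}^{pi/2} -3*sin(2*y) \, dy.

-3

An antiderivative is F(y) = 3*cos(2*y)/2.
Then F(pi/2) - F(0) = (-3/2) - (3/2) = -3.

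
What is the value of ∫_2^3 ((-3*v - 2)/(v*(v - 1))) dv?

Factor the denominator: v**2 - v = v(v - 1).
Partial fractions: (-3*v - 2)/(v*(v - 1)) = 2/v - 5/(v - 1).
An antiderivative is F(v) = 2*log(v) - 5*log(v - 1).
Then F(3) - F(2) = (log(9/32)) - (log(4)) = -7*log(2) + 2*log(3).

-7*log(2) + 2*log(3)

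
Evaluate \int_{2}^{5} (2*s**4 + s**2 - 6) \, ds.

6291/5

By the power rule, an antiderivative is F(s) = 2*s**5/5 + s**3/3 - 6*s.
Then F(5) - F(2) = (3785/3) - (52/15) = 6291/5.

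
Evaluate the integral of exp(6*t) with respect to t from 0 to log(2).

Let u = exp(t), so du = exp(t) dt. When t = 0, u = 1; when t = log(2), u = 2.
The integral becomes ∫ u**5 du from 1 to 2, with antiderivative u**6/6.
Back in t: F(t) = exp(6*t)/6.
Then F(log(2)) - F(0) = (32/3) - (1/6) = 21/2.

21/2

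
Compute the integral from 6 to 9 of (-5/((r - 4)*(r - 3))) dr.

Factor the denominator: r**2 - 7*r + 12 = (r - 3)(r - 4).
Partial fractions: -5/((r - 4)*(r - 3)) = 5/(r - 3) - 5/(r - 4).
An antiderivative is F(r) = -5*log(r - 4) + 5*log(r - 3).
Then F(9) - F(6) = (-5*log(5) + 5*log(2) + 5*log(3)) - (-5*log(2) + 5*log(3)) = -5*log(5) + 10*log(2).

-5*log(5) + 10*log(2)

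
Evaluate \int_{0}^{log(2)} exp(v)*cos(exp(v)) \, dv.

-sin(1) + sin(2)

Let u = exp(v), so du = exp(v) dv. When v = 0, u = 1; when v = log(2), u = 2.
The integral becomes ∫ cos(u) du from 1 to 2, with antiderivative sin(u).
Back in v: F(v) = sin(exp(v)).
Then F(log(2)) - F(0) = (sin(2)) - (sin(1)) = -sin(1) + sin(2).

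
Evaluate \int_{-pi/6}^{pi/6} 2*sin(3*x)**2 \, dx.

pi/3

Use the identity sin^2(3*x) = (1 - cos(6*x))/2.
An antiderivative is F(x) = x - sin(6*x)/6.
Then F(pi/6) - F(-pi/6) = (pi/6) - (-pi/6) = pi/3.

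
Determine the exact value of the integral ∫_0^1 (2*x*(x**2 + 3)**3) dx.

175/4

Let u = x**2 + 3, so du = 2*x dx. When x = 0, u = 3; when x = 1, u = 4.
The integral becomes ∫ u**3 du from 3 to 4, with antiderivative u**4/4.
Back in x: F(x) = (x**2 + 3)**4/4.
Then F(1) - F(0) = (64) - (81/4) = 175/4.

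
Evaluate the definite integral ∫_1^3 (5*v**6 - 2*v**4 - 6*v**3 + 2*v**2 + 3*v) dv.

By the power rule, an antiderivative is F(v) = 5*v**7/7 - 2*v**5/5 - 3*v**4/2 + 2*v**3/3 + 3*v**2/2.
Then F(3) - F(1) = (48123/35) - (103/105) = 144266/105.

144266/105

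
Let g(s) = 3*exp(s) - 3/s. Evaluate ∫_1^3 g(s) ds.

An antiderivative is F(s) = 3*exp(s) - 3*log(s).
Then F(3) - F(1) = (-3*log(3) + 3*exp(3)) - (3*exp(1)) = -3*exp(1) - 3*log(3) + 3*exp(3).

-3*exp(1) - 3*log(3) + 3*exp(3)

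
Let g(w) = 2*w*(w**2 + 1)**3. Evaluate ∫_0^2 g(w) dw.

Let u = w**2 + 1, so du = 2*w dw. When w = 0, u = 1; when w = 2, u = 5.
The integral becomes ∫ u**3 du from 1 to 5, with antiderivative u**4/4.
Back in w: F(w) = (w**2 + 1)**4/4.
Then F(2) - F(0) = (625/4) - (1/4) = 156.

156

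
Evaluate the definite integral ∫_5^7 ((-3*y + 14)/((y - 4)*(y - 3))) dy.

Factor the denominator: y**2 - 7*y + 12 = (y - 3)(y - 4).
Partial fractions: (-3*y + 14)/((y - 4)*(y - 3)) = -5/(y - 3) + 2/(y - 4).
An antiderivative is F(y) = 2*log(y - 4) - 5*log(y - 3).
Then F(7) - F(5) = (-10*log(2) + 2*log(3)) - (-log(32)) = log(9/32).

log(9/32)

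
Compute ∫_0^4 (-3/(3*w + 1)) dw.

An antiderivative is F(w) = -log(3*w + 1).
Then F(4) - F(0) = (-log(13)) - (0) = -log(13).

-log(13)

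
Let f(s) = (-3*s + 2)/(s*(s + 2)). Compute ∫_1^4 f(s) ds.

Factor the denominator: s**2 + 2*s = (s + 2)s.
Partial fractions: (-3*s + 2)/(s*(s + 2)) = -4/(s + 2) + 1/s.
An antiderivative is F(s) = log(s) - 4*log(s + 2).
Then F(4) - F(1) = (-4*log(3) - 2*log(2)) - (-log(81)) = -log(4).

-log(4)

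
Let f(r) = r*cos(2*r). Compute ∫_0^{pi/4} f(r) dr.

Integrate by parts once (u = r, dv = cos(2*r) dr).
An antiderivative is F(r) = r*sin(2*r)/2 + cos(2*r)/4.
Then F(pi/4) - F(0) = (pi/8) - (1/4) = -1/4 + pi/8.

-1/4 + pi/8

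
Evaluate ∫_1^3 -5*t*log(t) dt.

10 - 45*log(3)/2

Integrate by parts once (u = ln t, dv = -5*t dt).
An antiderivative is F(t) = -5*t**2*(2*log(t) - 1)/4.
Then F(3) - F(1) = (45/4 - 45*log(3)/2) - (5/4) = 10 - 45*log(3)/2.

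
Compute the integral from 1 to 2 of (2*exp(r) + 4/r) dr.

An antiderivative is F(r) = 2*exp(r) + 4*log(r).
Then F(2) - F(1) = (log(16) + 2*exp(2)) - (2*exp(1)) = -2*exp(1) + 4*log(2) + 2*exp(2).

-2*exp(1) + 4*log(2) + 2*exp(2)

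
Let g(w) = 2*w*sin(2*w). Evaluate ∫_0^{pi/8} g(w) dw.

Integrate by parts once (u = w, dv = 2*sin(2*w) dw).
An antiderivative is F(w) = -w*cos(2*w) + sin(2*w)/2.
Then F(pi/8) - F(0) = (sqrt(2)*(4 - pi)/16) - (0) = sqrt(2)*(4 - pi)/16.

sqrt(2)*(4 - pi)/16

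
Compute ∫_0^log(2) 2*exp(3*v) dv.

Let u = exp(v), so du = exp(v) dv. When v = 0, u = 1; when v = log(2), u = 2.
The integral becomes 2·∫ u**2 du from 1 to 2, with antiderivative 2*u**3/3.
Back in v: F(v) = 2*exp(3*v)/3.
Then F(log(2)) - F(0) = (16/3) - (2/3) = 14/3.

14/3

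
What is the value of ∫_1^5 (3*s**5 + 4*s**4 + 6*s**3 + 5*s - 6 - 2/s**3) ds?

282056/25

By the power rule, an antiderivative is F(s) = s**6/2 + 4*s**5/5 + 3*s**4/2 + 5*s**2/2 - 6*s + s**(-2).
Then F(5) - F(1) = (564127/50) - (3/10) = 282056/25.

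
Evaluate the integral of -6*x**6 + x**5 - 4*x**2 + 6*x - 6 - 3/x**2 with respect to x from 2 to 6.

By the power rule, an antiderivative is F(x) = -6*x**7/7 + x**6/6 - 4*x**3/3 + 3*x**2 - 6*x + 3/x.
Then F(6) - F(2) = (-3253385/14) - (-1515/14) = -1625935/7.

-1625935/7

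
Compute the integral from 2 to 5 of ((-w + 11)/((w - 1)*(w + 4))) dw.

-3*log(3) + 7*log(2)

Factor the denominator: w**2 + 3*w - 4 = (w + 4)(w - 1).
Partial fractions: (-w + 11)/((w - 1)*(w + 4)) = -3/(w + 4) + 2/(w - 1).
An antiderivative is F(w) = 2*log(w - 1) - 3*log(w + 4).
Then F(5) - F(2) = (-6*log(3) + 4*log(2)) - (-3*log(3) - 3*log(2)) = -3*log(3) + 7*log(2).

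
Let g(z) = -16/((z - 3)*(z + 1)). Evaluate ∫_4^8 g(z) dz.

Factor the denominator: z**2 - 2*z - 3 = (z + 1)(z - 3).
Partial fractions: -16/((z - 3)*(z + 1)) = 4/(z + 1) - 4/(z - 3).
An antiderivative is F(z) = -4*log(z - 3) + 4*log(z + 1).
Then F(8) - F(4) = (-4*log(5) + 8*log(3)) - (4*log(5)) = -8*log(5) + 8*log(3).

-8*log(5) + 8*log(3)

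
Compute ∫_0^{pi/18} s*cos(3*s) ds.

Integrate by parts once (u = s, dv = cos(3*s) ds).
An antiderivative is F(s) = s*sin(3*s)/3 + cos(3*s)/9.
Then F(pi/18) - F(0) = (pi/108 + sqrt(3)/18) - (1/9) = -1/9 + pi/108 + sqrt(3)/18.

-1/9 + pi/108 + sqrt(3)/18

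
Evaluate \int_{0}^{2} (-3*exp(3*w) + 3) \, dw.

An antiderivative is F(w) = -exp(3*w) + 3*w.
Then F(2) - F(0) = (6 - exp(6)) - (-1) = 7 - exp(6).

7 - exp(6)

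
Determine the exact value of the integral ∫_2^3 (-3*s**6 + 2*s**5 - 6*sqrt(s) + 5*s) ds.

By the power rule, an antiderivative is F(s) = -3*s**7/7 + s**6/3 - 4*s**(3/2) + 5*s**2/2.
Then F(3) - F(2) = (-9405/14 - 12*sqrt(3)) - (-494/21 - 8*sqrt(2)) = -27227/42 - 12*sqrt(3) + 8*sqrt(2).

-27227/42 - 12*sqrt(3) + 8*sqrt(2)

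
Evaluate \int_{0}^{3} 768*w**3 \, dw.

15552

Let u = 4*w, so du = 4 dw. When w = 0, u = 0; when w = 3, u = 12.
The integral becomes 3·∫ u**3 du from 0 to 12, with antiderivative 3*u**4/4.
Back in w: F(w) = 192*w**4.
Then F(3) - F(0) = (15552) - (0) = 15552.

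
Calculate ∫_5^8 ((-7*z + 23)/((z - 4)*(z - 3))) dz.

Factor the denominator: z**2 - 7*z + 12 = (z - 3)(z - 4).
Partial fractions: (-7*z + 23)/((z - 4)*(z - 3)) = -2/(z - 3) - 5/(z - 4).
An antiderivative is F(z) = -5*log(z - 4) - 2*log(z - 3).
Then F(8) - F(5) = (-10*log(2) - 2*log(5)) - (-log(4)) = -8*log(2) - 2*log(5).

-8*log(2) - 2*log(5)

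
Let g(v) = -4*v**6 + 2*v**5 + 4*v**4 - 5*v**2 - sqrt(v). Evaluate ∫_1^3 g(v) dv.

By the power rule, an antiderivative is F(v) = -4*v**7/7 + v**6/3 + 4*v**5/5 - 2*v**(3/2)/3 - 5*v**3/3.
Then F(3) - F(1) = (-30006/35 - 2*sqrt(3)) - (-62/35) = -29944/35 - 2*sqrt(3).

-29944/35 - 2*sqrt(3)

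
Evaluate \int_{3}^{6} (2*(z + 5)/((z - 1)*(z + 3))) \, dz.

Factor the denominator: z**2 + 2*z - 3 = (z + 3)(z - 1).
Partial fractions: 2*(z + 5)/((z - 1)*(z + 3)) = -1/(z + 3) + 3/(z - 1).
An antiderivative is F(z) = 3*log(z - 1) - log(z + 3).
Then F(6) - F(3) = (-2*log(3) + 3*log(5)) - (log(4/3)) = -2*log(2) - log(3) + 3*log(5).

-2*log(2) - log(3) + 3*log(5)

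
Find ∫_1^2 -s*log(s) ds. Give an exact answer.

Integrate by parts once (u = ln s, dv = -s ds).
An antiderivative is F(s) = -s**2*(2*log(s) - 1)/4.
Then F(2) - F(1) = (1 - log(4)) - (1/4) = 3/4 - log(4).

3/4 - log(4)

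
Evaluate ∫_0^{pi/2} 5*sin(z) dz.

5

An antiderivative is F(z) = -5*cos(z).
Then F(pi/2) - F(0) = (0) - (-5) = 5.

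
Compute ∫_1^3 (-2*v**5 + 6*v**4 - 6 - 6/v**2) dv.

By the power rule, an antiderivative is F(v) = -v**6/3 + 6*v**5/5 - 6*v + 6/v.
Then F(3) - F(1) = (163/5) - (13/15) = 476/15.

476/15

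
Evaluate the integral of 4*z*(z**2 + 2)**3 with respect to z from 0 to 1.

Let u = z**2 + 2, so du = 2*z dz. When z = 0, u = 2; when z = 1, u = 3.
The integral becomes 2·∫ u**3 du from 2 to 3, with antiderivative u**4/2.
Back in z: F(z) = (z**2 + 2)**4/2.
Then F(1) - F(0) = (81/2) - (8) = 65/2.

65/2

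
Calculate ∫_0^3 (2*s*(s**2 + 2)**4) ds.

161019/5

Let u = s**2 + 2, so du = 2*s ds. When s = 0, u = 2; when s = 3, u = 11.
The integral becomes ∫ u**4 du from 2 to 11, with antiderivative u**5/5.
Back in s: F(s) = (s**2 + 2)**5/5.
Then F(3) - F(0) = (161051/5) - (32/5) = 161019/5.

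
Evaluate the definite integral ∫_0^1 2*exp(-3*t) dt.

2/3 - 2*exp(-3)/3

An antiderivative is F(t) = -2*exp(-3*t)/3.
Then F(1) - F(0) = (-2*exp(-3)/3) - (-2/3) = 2/3 - 2*exp(-3)/3.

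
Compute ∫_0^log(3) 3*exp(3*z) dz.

26

Let u = exp(z), so du = exp(z) dz. When z = 0, u = 1; when z = log(3), u = 3.
The integral becomes 3·∫ u**2 du from 1 to 3, with antiderivative u**3.
Back in z: F(z) = exp(3*z).
Then F(log(3)) - F(0) = (27) - (1) = 26.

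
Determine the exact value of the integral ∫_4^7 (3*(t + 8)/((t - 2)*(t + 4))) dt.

-2*log(11) + log(2) + 5*log(5)

Factor the denominator: t**2 + 2*t - 8 = (t + 4)(t - 2).
Partial fractions: 3*(t + 8)/((t - 2)*(t + 4)) = -2/(t + 4) + 5/(t - 2).
An antiderivative is F(t) = 5*log(t - 2) - 2*log(t + 4).
Then F(7) - F(4) = (-2*log(11) + 5*log(5)) - (-log(2)) = -2*log(11) + log(2) + 5*log(5).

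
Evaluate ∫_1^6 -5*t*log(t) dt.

-90*log(3) - 90*log(2) + 175/4

Integrate by parts once (u = ln t, dv = -5*t dt).
An antiderivative is F(t) = -5*t**2*(2*log(t) - 1)/4.
Then F(6) - F(1) = (-90*log(3) - 90*log(2) + 45) - (5/4) = -90*log(3) - 90*log(2) + 175/4.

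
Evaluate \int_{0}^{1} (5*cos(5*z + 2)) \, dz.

-sin(2) + sin(7)

Let u = 5*z + 2, so du = 5 dz. When z = 0, u = 2; when z = 1, u = 7.
The integral becomes ∫ cos(u) du from 2 to 7, with antiderivative sin(u).
Back in z: F(z) = sin(5*z + 2).
Then F(1) - F(0) = (sin(7)) - (sin(2)) = -sin(2) + sin(7).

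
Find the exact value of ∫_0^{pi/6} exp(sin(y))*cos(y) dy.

-1 + exp(1/2)

Let u = sin(y), so du = cos(y) dy. When y = 0, u = 0; when y = pi/6, u = 1/2.
The integral becomes ∫ exp(u) du from 0 to 1/2, with antiderivative exp(u).
Back in y: F(y) = exp(sin(y)).
Then F(pi/6) - F(0) = (exp(1/2)) - (1) = -1 + exp(1/2).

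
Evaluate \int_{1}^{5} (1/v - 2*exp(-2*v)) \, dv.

An antiderivative is F(v) = log(v) + exp(-2*v).
Then F(5) - F(1) = (exp(-10) + log(5)) - (exp(-2)) = -exp(-2) + exp(-10) + log(5).

-exp(-2) + exp(-10) + log(5)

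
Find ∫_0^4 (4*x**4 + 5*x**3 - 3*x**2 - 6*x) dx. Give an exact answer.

By the power rule, an antiderivative is F(x) = 4*x**5/5 + 5*x**4/4 - x**3 - 3*x**2.
Then F(4) - F(0) = (5136/5) - (0) = 5136/5.

5136/5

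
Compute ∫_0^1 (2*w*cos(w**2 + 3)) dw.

sin(4) - sin(3)

Let u = w**2 + 3, so du = 2*w dw. When w = 0, u = 3; when w = 1, u = 4.
The integral becomes ∫ cos(u) du from 3 to 4, with antiderivative sin(u).
Back in w: F(w) = sin(w**2 + 3).
Then F(1) - F(0) = (sin(4)) - (sin(3)) = sin(4) - sin(3).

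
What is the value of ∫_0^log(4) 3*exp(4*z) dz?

Let u = exp(z), so du = exp(z) dz. When z = 0, u = 1; when z = log(4), u = 4.
The integral becomes 3·∫ u**3 du from 1 to 4, with antiderivative 3*u**4/4.
Back in z: F(z) = 3*exp(4*z)/4.
Then F(log(4)) - F(0) = (192) - (3/4) = 765/4.

765/4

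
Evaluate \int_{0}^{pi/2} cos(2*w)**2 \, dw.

pi/4

Use the identity cos^2(2*w) = (1 + cos(4*w))/2.
An antiderivative is F(w) = w/2 + sin(4*w)/8.
Then F(pi/2) - F(0) = (pi/4) - (0) = pi/4.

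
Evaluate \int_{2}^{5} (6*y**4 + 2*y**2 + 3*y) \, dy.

38211/10

By the power rule, an antiderivative is F(y) = 6*y**5/5 + 2*y**3/3 + 3*y**2/2.
Then F(5) - F(2) = (23225/6) - (746/15) = 38211/10.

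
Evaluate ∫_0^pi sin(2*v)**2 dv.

pi/2

Use the identity sin^2(2*v) = (1 - cos(4*v))/2.
An antiderivative is F(v) = v/2 - sin(4*v)/8.
Then F(pi) - F(0) = (pi/2) - (0) = pi/2.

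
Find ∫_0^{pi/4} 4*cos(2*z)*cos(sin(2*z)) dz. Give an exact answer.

Let u = sin(2*z), so du = 2*cos(2*z) dz. When z = 0, u = 0; when z = pi/4, u = 1.
The integral becomes 2·∫ cos(u) du from 0 to 1, with antiderivative 2*sin(u).
Back in z: F(z) = 2*sin(sin(2*z)).
Then F(pi/4) - F(0) = (2*sin(1)) - (0) = 2*sin(1).

2*sin(1)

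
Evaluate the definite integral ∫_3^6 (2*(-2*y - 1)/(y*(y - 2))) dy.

Factor the denominator: y**2 - 2*y = y(y - 2).
Partial fractions: 2*(-2*y - 1)/(y*(y - 2)) = 1/y - 5/(y - 2).
An antiderivative is F(y) = log(y) - 5*log(y - 2).
Then F(6) - F(3) = (-9*log(2) + log(3)) - (log(3)) = -9*log(2).

-9*log(2)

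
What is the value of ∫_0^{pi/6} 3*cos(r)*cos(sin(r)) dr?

Let u = sin(r), so du = cos(r) dr. When r = 0, u = 0; when r = pi/6, u = 1/2.
The integral becomes 3·∫ cos(u) du from 0 to 1/2, with antiderivative 3*sin(u).
Back in r: F(r) = 3*sin(sin(r)).
Then F(pi/6) - F(0) = (3*sin(1/2)) - (0) = 3*sin(1/2).

3*sin(1/2)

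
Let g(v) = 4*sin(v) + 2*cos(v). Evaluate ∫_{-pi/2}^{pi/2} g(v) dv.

An antiderivative is F(v) = 2*sin(v) - 4*cos(v).
Then F(pi/2) - F(-pi/2) = (2) - (-2) = 4.

4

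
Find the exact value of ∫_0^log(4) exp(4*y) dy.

255/4

Let u = exp(y), so du = exp(y) dy. When y = 0, u = 1; when y = log(4), u = 4.
The integral becomes ∫ u**3 du from 1 to 4, with antiderivative u**4/4.
Back in y: F(y) = exp(4*y)/4.
Then F(log(4)) - F(0) = (64) - (1/4) = 255/4.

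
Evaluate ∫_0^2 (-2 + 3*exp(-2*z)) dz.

An antiderivative is F(z) = -2*z - 3*exp(-2*z)/2.
Then F(2) - F(0) = (-4 - 3*exp(-4)/2) - (-3/2) = -5/2 - 3*exp(-4)/2.

-5/2 - 3*exp(-4)/2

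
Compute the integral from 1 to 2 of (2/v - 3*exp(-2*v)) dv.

-3*exp(-2)/2 + 3*exp(-4)/2 + 2*log(2)

An antiderivative is F(v) = 2*log(v) + 3*exp(-2*v)/2.
Then F(2) - F(1) = (3*exp(-4)/2 + 2*log(2)) - (3*exp(-2)/2) = -3*exp(-2)/2 + 3*exp(-4)/2 + 2*log(2).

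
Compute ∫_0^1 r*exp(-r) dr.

1 - 2*exp(-1)

Integrate by parts once (u = r, dv = exp(-r) dr).
An antiderivative is F(r) = (-r - 1)*exp(-r).
Then F(1) - F(0) = (-2*exp(-1)) - (-1) = 1 - 2*exp(-1).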